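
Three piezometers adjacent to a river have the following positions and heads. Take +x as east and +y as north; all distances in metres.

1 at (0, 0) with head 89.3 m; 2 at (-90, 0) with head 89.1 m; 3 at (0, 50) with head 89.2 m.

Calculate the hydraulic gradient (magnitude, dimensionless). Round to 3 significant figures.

∂h/∂x = (89.1 − 89.3) / (-90 − 0) = +0.002222
∂h/∂y = (89.2 − 89.3) / (50 − 0) = -0.002000
|∇h| = √(0.002222² + -0.002000²) = 0.00299

0.00299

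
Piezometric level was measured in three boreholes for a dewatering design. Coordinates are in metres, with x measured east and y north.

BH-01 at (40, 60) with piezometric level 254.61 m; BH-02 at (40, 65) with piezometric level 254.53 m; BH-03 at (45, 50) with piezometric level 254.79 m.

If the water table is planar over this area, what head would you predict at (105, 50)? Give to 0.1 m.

255.0 m

Differences from BH-01: to BH-02 (Δx, Δy, Δh) = (0, 5, -0.08); to BH-03 = (5, -10, +0.18).
Solve a·Δx + b·Δy = Δh: det = 0·(-10) − 5·5 = -25.
∂h/∂x = [(-0.08)·(-10) − (+0.18)·5] / -25 = +0.004000
∂h/∂y = [0·(+0.18) − 5·(-0.08)] / -25 = -0.01600
h(105, 50) = 254.61 + (+0.004000)·(65) + (-0.01600)·(-10) = 254.61 +0.260 +0.160 = 255.030 m.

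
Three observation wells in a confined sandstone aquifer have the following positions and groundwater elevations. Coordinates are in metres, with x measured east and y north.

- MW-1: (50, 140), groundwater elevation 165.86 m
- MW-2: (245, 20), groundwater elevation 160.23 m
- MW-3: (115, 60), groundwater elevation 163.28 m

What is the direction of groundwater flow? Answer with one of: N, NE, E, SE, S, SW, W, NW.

SE

With h = a·x + b·y + c and MW-1 as origin, the differences give:
  195·a + (-120)·b = -5.63
  65·a + (-80)·b = -2.58
Eliminate b (×(-80) and ×(-120), subtract): -7800·a = 140.800 → a = ∂h/∂x = -0.01805
Back-substitute: b = ∂h/∂y = +0.01758.
Flow = −∇h = (+0.01805 east, -0.01758 north), which points southeast.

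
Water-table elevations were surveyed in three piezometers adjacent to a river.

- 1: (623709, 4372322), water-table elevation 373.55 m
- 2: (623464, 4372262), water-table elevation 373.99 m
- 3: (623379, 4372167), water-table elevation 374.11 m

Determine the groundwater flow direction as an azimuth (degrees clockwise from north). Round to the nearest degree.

Taking 1 as reference: 2−1 = (-245, -60, +0.44); 3−1 = (-330, -155, +0.56).
Determinant of the coordinate differences = (-245)·(-155) − (-330)·(-60) = 18175.
∂h/∂x = [(+0.44)·(-155) − (+0.56)·(-60)] / 18175 = -0.001904
∂h/∂y = [(-245)·(+0.56) − (-330)·(+0.44)] / 18175 = +0.0004402
Flow direction (−∇h) has components (+0.001904 E, -0.0004402 N).
Azimuth = atan2(E, N) = atan2(+0.001904, -0.0004402) = 103.0° ≈ 103°.

103°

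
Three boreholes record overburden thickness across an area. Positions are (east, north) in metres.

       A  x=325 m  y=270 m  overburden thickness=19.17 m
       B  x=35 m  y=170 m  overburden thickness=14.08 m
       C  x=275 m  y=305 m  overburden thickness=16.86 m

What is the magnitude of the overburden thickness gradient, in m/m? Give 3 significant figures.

Taking A as reference: B−A = (-290, -100, -5.09); C−A = (-50, 35, -2.31).
Solve a·Δx + b·Δy = Δd: det = (-290)·35 − (-50)·(-100) = -15150.
∂d/∂x = [(-5.09)·35 − (-2.31)·(-100)] / -15150 = +0.02701
∂d/∂y = [(-290)·(-2.31) − (-50)·(-5.09)] / -15150 = -0.02742
|∇f| = √(0.02701² + -0.02742²) = 0.03849 m/m

0.0385 m/m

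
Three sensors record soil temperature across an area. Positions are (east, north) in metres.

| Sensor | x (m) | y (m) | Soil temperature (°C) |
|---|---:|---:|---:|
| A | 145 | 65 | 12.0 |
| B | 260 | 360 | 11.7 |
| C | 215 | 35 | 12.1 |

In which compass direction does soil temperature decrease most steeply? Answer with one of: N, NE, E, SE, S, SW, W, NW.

Three-point gradient (reference A): Δ to B = (115, 295, -0.3), Δ to C = (70, -30, +0.1).
∂T/∂x = +0.0008506, ∂T/∂y = -0.001349 (det = -24100).
Steepest decrease is along −∇f = (-0.0008506 E, +0.001349 N) → northwest.

NW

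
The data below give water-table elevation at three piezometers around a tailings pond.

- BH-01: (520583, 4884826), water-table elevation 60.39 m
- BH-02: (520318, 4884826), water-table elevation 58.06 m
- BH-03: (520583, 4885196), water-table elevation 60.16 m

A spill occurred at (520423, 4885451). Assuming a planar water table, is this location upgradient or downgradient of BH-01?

downgradient

∂h/∂x = (58.06 − 60.39) / (520318 − 520583) = +0.008792
∂h/∂y = (60.16 − 60.39) / (4885196 − 4884826) = -0.0006216
Head at (520423, 4885451) = 60.39 + (+0.008792)·(-160) + (-0.0006216)·(625) = 58.59 m.
That is lower than the 60.39 m at BH-01, so the point is downgradient.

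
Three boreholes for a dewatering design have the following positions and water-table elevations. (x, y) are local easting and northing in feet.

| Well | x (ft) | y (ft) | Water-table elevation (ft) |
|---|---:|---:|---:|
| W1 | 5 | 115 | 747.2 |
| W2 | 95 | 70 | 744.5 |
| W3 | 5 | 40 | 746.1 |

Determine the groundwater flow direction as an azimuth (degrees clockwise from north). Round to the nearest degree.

Three-point gradient (reference W1): Δ to W2 = (90, -45, -2.7), Δ to W3 = (0, -75, -1.1).
∂h/∂x = -0.02267, ∂h/∂y = +0.01467 (det = -6750).
Flow direction (−∇h) has components (+0.02267 E, -0.01467 N).
Azimuth = atan2(E, N) = atan2(+0.02267, -0.01467) = 122.9° ≈ 123°.

123°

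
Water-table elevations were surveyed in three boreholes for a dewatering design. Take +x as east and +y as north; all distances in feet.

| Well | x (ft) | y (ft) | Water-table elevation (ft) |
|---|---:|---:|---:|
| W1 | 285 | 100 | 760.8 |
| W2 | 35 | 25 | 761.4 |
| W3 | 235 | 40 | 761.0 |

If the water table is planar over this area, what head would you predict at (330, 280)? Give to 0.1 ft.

Differences from W1: to W2 (Δx, Δy, Δh) = (-250, -75, +0.6); to W3 = (-50, -60, +0.2).
Solve a·Δx + b·Δy = Δh: det = (-250)·(-60) − (-50)·(-75) = 11250.
∂h/∂x = [(+0.6)·(-60) − (+0.2)·(-75)] / 11250 = -0.001867
∂h/∂y = [(-250)·(+0.2) − (-50)·(+0.6)] / 11250 = -0.001778
h(330, 280) = 760.8 + (-0.001867)·(45) + (-0.001778)·(180) = 760.8 -0.084 -0.320 = 760.396 ft.

760.4 ft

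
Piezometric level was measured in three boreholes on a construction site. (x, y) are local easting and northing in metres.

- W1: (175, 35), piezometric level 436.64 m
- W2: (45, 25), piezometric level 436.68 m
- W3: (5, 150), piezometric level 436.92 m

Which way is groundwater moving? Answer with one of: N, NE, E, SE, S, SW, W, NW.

S

Taking W1 as reference: W2−W1 = (-130, -10, +0.04); W3−W1 = (-170, 115, +0.28).
Solve a·Δx + b·Δy = Δh: det = (-130)·115 − (-170)·(-10) = -16650.
∂h/∂x = [(+0.04)·115 − (+0.28)·(-10)] / -16650 = -0.0004444
∂h/∂y = [(-130)·(+0.28) − (-170)·(+0.04)] / -16650 = +0.001778
Flow = −∇h = (+0.0004444 east, -0.001778 north), which points south.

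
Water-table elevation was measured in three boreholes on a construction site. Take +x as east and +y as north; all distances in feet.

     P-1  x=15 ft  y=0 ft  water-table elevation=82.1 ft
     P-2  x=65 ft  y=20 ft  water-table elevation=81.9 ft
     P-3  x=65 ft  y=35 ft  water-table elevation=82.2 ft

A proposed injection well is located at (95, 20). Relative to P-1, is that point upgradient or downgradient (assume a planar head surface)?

downgradient

Three-point gradient (reference P-1): Δ to P-2 = (50, 20, -0.2), Δ to P-3 = (50, 35, +0.1).
∂h/∂x = -0.01200, ∂h/∂y = +0.02000 (det = 750).
Head at (95, 20) = 82.1 + (-0.01200)·(80) + (+0.02000)·(20) = 81.54 ft.
That is lower than the 82.1 ft at P-1, so the point is downgradient.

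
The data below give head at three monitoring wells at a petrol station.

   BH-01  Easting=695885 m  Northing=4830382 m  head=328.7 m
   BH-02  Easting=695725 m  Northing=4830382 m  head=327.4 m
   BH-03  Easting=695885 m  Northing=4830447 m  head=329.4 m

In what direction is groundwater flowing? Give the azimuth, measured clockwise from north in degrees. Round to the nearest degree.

∂h/∂x = (327.4 − 328.7) / (695725 − 695885) = +0.008125
∂h/∂y = (329.4 − 328.7) / (4830447 − 4830382) = +0.01077
Flow direction (−∇h) has components (-0.008125 E, -0.01077 N).
Azimuth = atan2(E, N) = atan2(-0.008125, -0.01077) = 217.0° ≈ 217°.

217°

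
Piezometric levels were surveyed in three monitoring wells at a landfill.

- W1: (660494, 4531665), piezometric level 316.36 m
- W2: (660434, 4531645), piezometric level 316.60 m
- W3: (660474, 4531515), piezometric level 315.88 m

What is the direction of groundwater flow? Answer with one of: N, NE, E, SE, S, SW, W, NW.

Taking W1 as reference: W2−W1 = (-60, -20, +0.24); W3−W1 = (-20, -150, -0.48).
Determinant of the coordinate differences = (-60)·(-150) − (-20)·(-20) = 8600.
∂h/∂x = [(+0.24)·(-150) − (-0.48)·(-20)] / 8600 = -0.005302
∂h/∂y = [(-60)·(-0.48) − (-20)·(+0.24)] / 8600 = +0.003907
Flow = −∇h = (+0.005302 east, -0.003907 north), which points southeast.

SE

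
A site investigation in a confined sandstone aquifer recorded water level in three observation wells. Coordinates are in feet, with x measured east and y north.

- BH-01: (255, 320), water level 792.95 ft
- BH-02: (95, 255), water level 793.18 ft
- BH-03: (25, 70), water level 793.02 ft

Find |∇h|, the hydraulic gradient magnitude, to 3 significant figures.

Three-point gradient (reference BH-01): Δ to BH-02 = (-160, -65, +0.23), Δ to BH-03 = (-230, -250, +0.07).
∂h/∂x = -0.002114, ∂h/∂y = +0.001665 (det = 25050).
|∇h| = √(-0.002114² + 0.001665²) = 0.002691

0.00269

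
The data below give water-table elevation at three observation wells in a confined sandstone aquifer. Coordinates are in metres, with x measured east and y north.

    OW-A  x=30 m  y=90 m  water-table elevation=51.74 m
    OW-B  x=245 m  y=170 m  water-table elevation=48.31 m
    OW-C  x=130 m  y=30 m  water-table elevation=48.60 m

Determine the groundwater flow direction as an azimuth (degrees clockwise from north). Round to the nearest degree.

126°

With h = a·x + b·y + c and OW-A as origin, the differences give:
  215·a + 80·b = -3.43
  100·a + (-60)·b = -3.14
Eliminate b (×(-60) and ×80, subtract): -20900·a = 457.000 → a = ∂h/∂x = -0.02187
Back-substitute: b = ∂h/∂y = +0.01589.
Flow direction (−∇h) has components (+0.02187 E, -0.01589 N).
Azimuth = atan2(E, N) = atan2(+0.02187, -0.01589) = 126.0° ≈ 126°.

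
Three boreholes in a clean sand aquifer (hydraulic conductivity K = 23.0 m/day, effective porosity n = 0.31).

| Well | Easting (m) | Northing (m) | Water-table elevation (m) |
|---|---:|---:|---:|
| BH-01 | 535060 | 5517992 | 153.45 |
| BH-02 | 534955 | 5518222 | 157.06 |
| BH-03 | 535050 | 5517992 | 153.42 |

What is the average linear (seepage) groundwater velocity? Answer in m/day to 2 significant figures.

With h = a·x + b·y + c and BH-01 as origin, the differences give:
  (-105)·a + 230·b = +3.61
  (-10)·a + 0·b = -0.03
Eliminate b (×0 and ×230, subtract): 2300·a = 6.900 → a = ∂h/∂x = +0.003000
Back-substitute: b = ∂h/∂y = +0.01707.
|∇h| = √(0.003000² + 0.01707²) = 0.01733
Seepage velocity v = K·i/n = 23.0 × 0.01733 / 0.31 = 1.286 m/day.

1.3 m/day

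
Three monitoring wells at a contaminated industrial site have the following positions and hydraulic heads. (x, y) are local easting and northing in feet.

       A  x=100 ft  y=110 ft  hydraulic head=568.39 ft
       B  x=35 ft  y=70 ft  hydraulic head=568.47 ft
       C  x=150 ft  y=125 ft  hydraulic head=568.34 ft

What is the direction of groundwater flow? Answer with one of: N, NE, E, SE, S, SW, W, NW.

Differences from A: to B (Δx, Δy, Δh) = (-65, -40, +0.08); to C = (50, 15, -0.05).
Solve a·Δx + b·Δy = Δh: det = (-65)·15 − 50·(-40) = 1025.
∂h/∂x = [(+0.08)·15 − (-0.05)·(-40)] / 1025 = -0.0007805
∂h/∂y = [(-65)·(-0.05) − 50·(+0.08)] / 1025 = -0.0007317
Flow = −∇h = (+0.0007805 east, +0.0007317 north), which points northeast.

NE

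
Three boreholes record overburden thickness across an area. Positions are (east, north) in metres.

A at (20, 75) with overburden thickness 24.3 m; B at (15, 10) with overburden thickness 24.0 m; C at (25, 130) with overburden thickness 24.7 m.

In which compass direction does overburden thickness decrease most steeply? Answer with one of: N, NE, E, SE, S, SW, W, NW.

W

Three-point gradient (reference A): Δ to B = (-5, -65, -0.3), Δ to C = (5, 55, +0.4).
∂d/∂x = +0.1900, ∂d/∂y = -0.010000 (det = 50).
Steepest decrease is along −∇f = (-0.1900 E, +0.010000 N) → west.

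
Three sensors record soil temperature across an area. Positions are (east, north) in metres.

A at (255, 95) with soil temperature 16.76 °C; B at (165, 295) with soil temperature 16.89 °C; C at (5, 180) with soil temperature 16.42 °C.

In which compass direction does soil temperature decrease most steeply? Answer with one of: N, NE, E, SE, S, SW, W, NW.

Three-point gradient (reference A): Δ to B = (-90, 200, +0.13), Δ to C = (-250, 85, -0.34).
∂T/∂x = +0.001867, ∂T/∂y = +0.001490 (det = 42350).
Steepest decrease is along −∇f = (-0.001867 E, -0.001490 N) → southwest.

SW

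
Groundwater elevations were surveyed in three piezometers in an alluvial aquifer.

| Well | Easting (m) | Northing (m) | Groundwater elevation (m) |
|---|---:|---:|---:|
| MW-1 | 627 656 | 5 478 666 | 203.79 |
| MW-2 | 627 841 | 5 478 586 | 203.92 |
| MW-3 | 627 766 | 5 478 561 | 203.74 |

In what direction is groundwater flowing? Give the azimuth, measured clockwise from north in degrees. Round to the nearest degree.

Differences from MW-1: to MW-2 (Δx, Δy, Δh) = (185, -80, +0.13); to MW-3 = (110, -105, -0.05).
Determinant of the coordinate differences = 185·(-105) − 110·(-80) = -10625.
∂h/∂x = [(+0.13)·(-105) − (-0.05)·(-80)] / -10625 = +0.001661
∂h/∂y = [185·(-0.05) − 110·(+0.13)] / -10625 = +0.002216
Flow direction (−∇h) has components (-0.001661 E, -0.002216 N).
Azimuth = atan2(E, N) = atan2(-0.001661, -0.002216) = 216.9° ≈ 217°.

217°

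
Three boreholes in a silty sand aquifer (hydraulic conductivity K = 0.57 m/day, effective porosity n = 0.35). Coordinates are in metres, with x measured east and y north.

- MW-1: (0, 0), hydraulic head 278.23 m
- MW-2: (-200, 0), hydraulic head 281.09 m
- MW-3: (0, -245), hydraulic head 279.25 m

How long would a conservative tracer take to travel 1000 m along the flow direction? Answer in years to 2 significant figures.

110 years

∂h/∂x = (281.09 − 278.23) / (-200 − 0) = -0.01430
∂h/∂y = (279.25 − 278.23) / (-245 − 0) = -0.004163
|∇h| = √(-0.01430² + -0.004163²) = 0.01489
Seepage velocity v = K·i/n = 0.57 × 0.01489 / 0.35 = 0.02425 m/day.
t = 1000 / 0.02425 = 4.124e+04 days = 113 years.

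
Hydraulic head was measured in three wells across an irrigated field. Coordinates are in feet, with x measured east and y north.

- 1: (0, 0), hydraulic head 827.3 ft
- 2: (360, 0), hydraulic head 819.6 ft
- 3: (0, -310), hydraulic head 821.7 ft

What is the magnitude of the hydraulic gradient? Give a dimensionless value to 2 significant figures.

0.028

∂h/∂x = (819.6 − 827.3) / (360 − 0) = -0.02139
∂h/∂y = (821.7 − 827.3) / (-310 − 0) = +0.01806
|∇h| = √(-0.02139² + 0.01806²) = 0.02799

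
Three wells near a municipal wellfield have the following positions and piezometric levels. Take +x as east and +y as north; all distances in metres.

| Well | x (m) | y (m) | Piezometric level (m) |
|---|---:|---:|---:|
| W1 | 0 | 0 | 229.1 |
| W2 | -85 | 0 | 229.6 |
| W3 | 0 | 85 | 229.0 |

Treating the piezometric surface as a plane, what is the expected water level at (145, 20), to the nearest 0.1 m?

228.2 m

∂h/∂x = (229.6 − 229.1) / (-85 − 0) = -0.005882
∂h/∂y = (229.0 − 229.1) / (85 − 0) = -0.001176
h(145, 20) = 229.1 + (-0.005882)·(145) + (-0.001176)·(20) = 229.1 -0.853 -0.024 = 228.224 m.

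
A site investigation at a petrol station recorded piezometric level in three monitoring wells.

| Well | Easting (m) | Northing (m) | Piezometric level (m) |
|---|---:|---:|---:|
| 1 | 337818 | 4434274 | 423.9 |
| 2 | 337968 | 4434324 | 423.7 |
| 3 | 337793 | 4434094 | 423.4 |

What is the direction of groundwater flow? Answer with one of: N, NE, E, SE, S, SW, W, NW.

Differences from 1: to 2 (Δx, Δy, Δh) = (150, 50, -0.2); to 3 = (-25, -180, -0.5).
Determinant of the coordinate differences = 150·(-180) − (-25)·50 = -25750.
∂h/∂x = [(-0.2)·(-180) − (-0.5)·50] / -25750 = -0.002369
∂h/∂y = [150·(-0.5) − (-25)·(-0.2)] / -25750 = +0.003107
Flow = −∇h = (+0.002369 east, -0.003107 north), which points southeast.

SE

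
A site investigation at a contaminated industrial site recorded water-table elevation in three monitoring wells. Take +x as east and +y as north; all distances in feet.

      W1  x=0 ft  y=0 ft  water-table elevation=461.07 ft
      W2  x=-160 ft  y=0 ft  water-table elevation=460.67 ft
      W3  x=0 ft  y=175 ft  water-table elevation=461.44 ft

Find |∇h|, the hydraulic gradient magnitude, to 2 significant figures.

∂h/∂x = (460.67 − 461.07) / (-160 − 0) = +0.002500
∂h/∂y = (461.44 − 461.07) / (175 − 0) = +0.002114
|∇h| = √(0.002500² + 0.002114²) = 0.003274

0.0033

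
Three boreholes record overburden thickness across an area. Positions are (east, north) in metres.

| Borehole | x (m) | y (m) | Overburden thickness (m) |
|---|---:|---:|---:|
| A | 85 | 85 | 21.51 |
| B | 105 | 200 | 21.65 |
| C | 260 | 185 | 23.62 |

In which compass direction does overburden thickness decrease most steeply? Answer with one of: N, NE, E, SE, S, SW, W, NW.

Taking A as reference: B−A = (20, 115, +0.14); C−A = (175, 100, +2.11).
Solve a·Δx + b·Δy = Δd: det = 20·100 − 175·115 = -18125.
∂d/∂x = [(+0.14)·100 − (+2.11)·115] / -18125 = +0.01262
∂d/∂y = [20·(+2.11) − 175·(+0.14)] / -18125 = -0.0009766
Steepest decrease is along −∇f = (-0.01262 E, +0.0009766 N) → west.

W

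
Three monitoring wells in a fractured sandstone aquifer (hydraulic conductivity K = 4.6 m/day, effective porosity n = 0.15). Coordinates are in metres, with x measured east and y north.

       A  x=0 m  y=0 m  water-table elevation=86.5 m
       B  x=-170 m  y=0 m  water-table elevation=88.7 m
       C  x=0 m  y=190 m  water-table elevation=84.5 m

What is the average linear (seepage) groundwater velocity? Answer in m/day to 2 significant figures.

∂h/∂x = (88.7 − 86.5) / (-170 − 0) = -0.01294
∂h/∂y = (84.5 − 86.5) / (190 − 0) = -0.01053
|∇h| = √(-0.01294² + -0.01053²) = 0.01668
Seepage velocity v = K·i/n = 4.6 × 0.01668 / 0.15 = 0.5115 m/day.

0.51 m/day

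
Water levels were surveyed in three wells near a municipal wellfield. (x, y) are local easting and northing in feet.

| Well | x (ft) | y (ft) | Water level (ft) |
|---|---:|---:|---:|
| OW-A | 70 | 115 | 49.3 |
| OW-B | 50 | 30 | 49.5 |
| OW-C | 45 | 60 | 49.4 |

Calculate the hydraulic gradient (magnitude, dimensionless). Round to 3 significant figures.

Three-point gradient (reference OW-A): Δ to OW-B = (-20, -85, +0.2), Δ to OW-C = (-25, -55, +0.1).
∂h/∂x = +0.002439, ∂h/∂y = -0.002927 (det = -1025).
|∇h| = √(0.002439² + -0.002927²) = 0.00381

0.00381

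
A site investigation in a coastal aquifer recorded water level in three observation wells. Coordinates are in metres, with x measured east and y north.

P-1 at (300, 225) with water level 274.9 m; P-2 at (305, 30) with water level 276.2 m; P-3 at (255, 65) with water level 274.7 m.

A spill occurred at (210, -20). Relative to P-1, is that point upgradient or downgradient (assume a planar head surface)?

Differences from P-1: to P-2 (Δx, Δy, Δh) = (5, -195, +1.3); to P-3 = (-45, -160, -0.2).
Determinant of the coordinate differences = 5·(-160) − (-45)·(-195) = -9575.
∂h/∂x = [(+1.3)·(-160) − (-0.2)·(-195)] / -9575 = +0.02580
∂h/∂y = [5·(-0.2) − (-45)·(+1.3)] / -9575 = -0.006005
Head at (210, -20) = 274.9 + (+0.02580)·(-90) + (-0.006005)·(-245) = 274.05 m.
That is lower than the 274.9 m at P-1, so the point is downgradient.

downgradient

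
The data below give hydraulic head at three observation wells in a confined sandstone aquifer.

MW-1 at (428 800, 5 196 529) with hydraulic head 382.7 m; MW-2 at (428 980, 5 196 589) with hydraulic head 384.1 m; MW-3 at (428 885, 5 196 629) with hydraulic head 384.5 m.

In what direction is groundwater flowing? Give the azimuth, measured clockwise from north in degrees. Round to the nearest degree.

189°

Differences from MW-1: to MW-2 (Δx, Δy, Δh) = (180, 60, +1.4); to MW-3 = (85, 100, +1.8).
Determinant of the coordinate differences = 180·100 − 85·60 = 12900.
∂h/∂x = [(+1.4)·100 − (+1.8)·60] / 12900 = +0.002481
∂h/∂y = [180·(+1.8) − 85·(+1.4)] / 12900 = +0.01589
Flow direction (−∇h) has components (-0.002481 E, -0.01589 N).
Azimuth = atan2(E, N) = atan2(-0.002481, -0.01589) = 188.9° ≈ 189°.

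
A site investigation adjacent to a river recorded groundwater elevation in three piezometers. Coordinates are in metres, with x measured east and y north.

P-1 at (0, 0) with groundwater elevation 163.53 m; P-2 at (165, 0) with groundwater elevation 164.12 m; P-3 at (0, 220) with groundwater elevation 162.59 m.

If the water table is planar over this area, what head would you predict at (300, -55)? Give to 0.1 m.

∂h/∂x = (164.12 − 163.53) / (165 − 0) = +0.003576
∂h/∂y = (162.59 − 163.53) / (220 − 0) = -0.004273
h(300, -55) = 163.53 + (+0.003576)·(300) + (-0.004273)·(-55) = 163.53 +1.073 +0.235 = 164.838 m.

164.8 m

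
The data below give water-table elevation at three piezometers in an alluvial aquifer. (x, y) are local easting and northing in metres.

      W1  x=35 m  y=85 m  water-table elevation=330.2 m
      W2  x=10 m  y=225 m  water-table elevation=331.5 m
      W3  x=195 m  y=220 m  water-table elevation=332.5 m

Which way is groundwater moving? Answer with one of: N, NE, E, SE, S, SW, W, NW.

SW

Differences from W1: to W2 (Δx, Δy, Δh) = (-25, 140, +1.3); to W3 = (160, 135, +2.3).
Determinant of the coordinate differences = (-25)·135 − 160·140 = -25775.
∂h/∂x = [(+1.3)·135 − (+2.3)·140] / -25775 = +0.005684
∂h/∂y = [(-25)·(+2.3) − 160·(+1.3)] / -25775 = +0.01030
Flow = −∇h = (-0.005684 east, -0.01030 north), which points southwest.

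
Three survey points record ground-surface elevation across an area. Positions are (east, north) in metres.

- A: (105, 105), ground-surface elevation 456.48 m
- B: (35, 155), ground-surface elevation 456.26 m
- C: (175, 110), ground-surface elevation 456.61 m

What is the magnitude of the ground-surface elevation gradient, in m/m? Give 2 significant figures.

Differences from A: to B (Δx, Δy, Δh) = (-70, 50, -0.22); to C = (70, 5, +0.13).
Solve a·Δx + b·Δy = Δz: det = (-70)·5 − 70·50 = -3850.
∂z/∂x = [(-0.22)·5 − (+0.13)·50] / -3850 = +0.001974
∂z/∂y = [(-70)·(+0.13) − 70·(-0.22)] / -3850 = -0.001636
|∇f| = √(0.001974² + -0.001636²) = 0.002564 m/m

0.0026 m/m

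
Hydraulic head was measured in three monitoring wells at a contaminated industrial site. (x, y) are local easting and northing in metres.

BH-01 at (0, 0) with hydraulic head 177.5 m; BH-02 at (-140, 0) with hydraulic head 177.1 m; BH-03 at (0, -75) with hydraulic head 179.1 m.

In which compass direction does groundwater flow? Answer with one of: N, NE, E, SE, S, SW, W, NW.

N

∂h/∂x = (177.1 − 177.5) / (-140 − 0) = +0.002857
∂h/∂y = (179.1 − 177.5) / (-75 − 0) = -0.02133
Flow = −∇h = (-0.002857 east, +0.02133 north), which points north.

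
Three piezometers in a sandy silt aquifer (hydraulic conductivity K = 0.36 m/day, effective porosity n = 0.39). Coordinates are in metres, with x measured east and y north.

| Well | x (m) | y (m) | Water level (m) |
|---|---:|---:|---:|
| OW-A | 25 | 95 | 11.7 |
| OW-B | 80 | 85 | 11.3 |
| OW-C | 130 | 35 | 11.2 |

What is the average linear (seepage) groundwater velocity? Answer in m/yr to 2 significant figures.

Differences from OW-A: to OW-B (Δx, Δy, Δh) = (55, -10, -0.4); to OW-C = (105, -60, -0.5).
Solve a·Δx + b·Δy = Δh: det = 55·(-60) − 105·(-10) = -2250.
∂h/∂x = [(-0.4)·(-60) − (-0.5)·(-10)] / -2250 = -0.008444
∂h/∂y = [55·(-0.5) − 105·(-0.4)] / -2250 = -0.006444
|∇h| = √(-0.008444² + -0.006444²) = 0.01062
Seepage velocity v = K·i/n = 0.36 × 0.01062 / 0.39 = 0.009803 m/day = 3.581 m/yr.

3.6 m/yr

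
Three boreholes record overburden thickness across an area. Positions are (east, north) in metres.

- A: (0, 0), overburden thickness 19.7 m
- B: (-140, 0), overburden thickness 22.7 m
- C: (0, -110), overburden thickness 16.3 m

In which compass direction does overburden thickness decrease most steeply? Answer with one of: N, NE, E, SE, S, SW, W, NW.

SE

∂d/∂x = (22.7 − 19.7) / (-140 − 0) = -0.02143
∂d/∂y = (16.3 − 19.7) / (-110 − 0) = +0.03091
Steepest decrease is along −∇f = (+0.02143 E, -0.03091 N) → southeast.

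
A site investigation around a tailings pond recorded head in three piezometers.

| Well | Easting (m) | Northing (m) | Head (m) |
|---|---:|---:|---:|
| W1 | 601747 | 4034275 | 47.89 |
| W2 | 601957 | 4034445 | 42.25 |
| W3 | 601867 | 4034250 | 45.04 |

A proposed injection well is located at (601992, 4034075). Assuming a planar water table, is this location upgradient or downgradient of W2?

upgradient

Differences from W1: to W2 (Δx, Δy, Δh) = (210, 170, -5.64); to W3 = (120, -25, -2.85).
Solve a·Δx + b·Δy = Δh: det = 210·(-25) − 120·170 = -25650.
∂h/∂x = [(-5.64)·(-25) − (-2.85)·170] / -25650 = -0.02439
∂h/∂y = [210·(-2.85) − 120·(-5.64)] / -25650 = -0.003053
Head at (601992, 4034075) = 47.89 + (-0.02439)·(245) + (-0.003053)·(-200) = 42.53 m.
That is higher than the 42.25 m at W2, so the point is upgradient.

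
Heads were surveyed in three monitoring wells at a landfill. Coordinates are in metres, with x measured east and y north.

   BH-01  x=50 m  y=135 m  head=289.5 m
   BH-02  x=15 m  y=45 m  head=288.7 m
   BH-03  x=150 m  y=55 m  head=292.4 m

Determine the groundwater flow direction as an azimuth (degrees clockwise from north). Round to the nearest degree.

With h = a·x + b·y + c and BH-01 as origin, the differences give:
  (-35)·a + (-90)·b = -0.8
  100·a + (-80)·b = +2.9
Eliminate b (×(-80) and ×(-90), subtract): 11800·a = 325.00 → a = ∂h/∂x = +0.02754
Back-substitute: b = ∂h/∂y = -0.001822.
Flow direction (−∇h) has components (-0.02754 E, +0.001822 N).
Azimuth = atan2(E, N) = atan2(-0.02754, +0.001822) = 273.8° ≈ 274°.

274°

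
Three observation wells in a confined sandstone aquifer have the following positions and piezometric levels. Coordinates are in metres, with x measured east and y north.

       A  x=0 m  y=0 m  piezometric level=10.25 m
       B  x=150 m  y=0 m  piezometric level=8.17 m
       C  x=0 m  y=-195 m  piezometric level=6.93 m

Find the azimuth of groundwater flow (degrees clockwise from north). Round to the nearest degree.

141°

∂h/∂x = (8.17 − 10.25) / (150 − 0) = -0.01387
∂h/∂y = (6.93 − 10.25) / (-195 − 0) = +0.01703
Flow direction (−∇h) has components (+0.01387 E, -0.01703 N).
Azimuth = atan2(E, N) = atan2(+0.01387, -0.01703) = 140.8° ≈ 141°.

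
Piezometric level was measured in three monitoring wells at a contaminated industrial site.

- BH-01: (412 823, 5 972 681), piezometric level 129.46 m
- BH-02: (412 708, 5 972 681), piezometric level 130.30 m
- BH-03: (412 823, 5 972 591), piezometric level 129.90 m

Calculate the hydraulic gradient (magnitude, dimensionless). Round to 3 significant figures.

0.00879

∂h/∂x = (130.30 − 129.46) / (412708 − 412823) = -0.007304
∂h/∂y = (129.90 − 129.46) / (5972591 − 5972681) = -0.004889
|∇h| = √(-0.007304² + -0.004889²) = 0.008789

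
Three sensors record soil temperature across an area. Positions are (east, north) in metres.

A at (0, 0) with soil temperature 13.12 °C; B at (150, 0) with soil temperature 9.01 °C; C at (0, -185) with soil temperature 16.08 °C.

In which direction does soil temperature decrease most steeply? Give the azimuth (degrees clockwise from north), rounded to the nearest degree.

060°

∂T/∂x = (9.01 − 13.12) / (150 − 0) = -0.02740
∂T/∂y = (16.08 − 13.12) / (-185 − 0) = -0.01600
Steepest decrease is along −∇f: components (+0.02740 E, +0.01600 N).
Azimuth = atan2(+0.02740, +0.01600) = 59.7° ≈ 060°.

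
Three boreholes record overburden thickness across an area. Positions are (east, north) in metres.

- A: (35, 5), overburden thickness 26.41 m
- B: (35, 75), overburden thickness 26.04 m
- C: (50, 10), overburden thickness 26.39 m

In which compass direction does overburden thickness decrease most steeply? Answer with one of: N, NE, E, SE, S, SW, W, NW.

N

Taking A as reference: B−A = (0, 70, -0.37); C−A = (15, 5, -0.02).
Determinant of the coordinate differences = 0·5 − 15·70 = -1050.
∂d/∂x = [(-0.37)·5 − (-0.02)·70] / -1050 = +0.0004286
∂d/∂y = [0·(-0.02) − 15·(-0.37)] / -1050 = -0.005286
Steepest decrease is along −∇f = (-0.0004286 E, +0.005286 N) → north.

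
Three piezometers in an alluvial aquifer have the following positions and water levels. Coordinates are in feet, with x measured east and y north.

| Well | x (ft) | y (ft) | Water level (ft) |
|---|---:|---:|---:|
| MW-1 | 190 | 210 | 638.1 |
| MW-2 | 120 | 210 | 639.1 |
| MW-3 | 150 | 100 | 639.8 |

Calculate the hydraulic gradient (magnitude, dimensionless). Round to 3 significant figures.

0.0176

Taking MW-1 as reference: MW-2−MW-1 = (-70, 0, +1.0); MW-3−MW-1 = (-40, -110, +1.7).
Solve a·Δx + b·Δy = Δh: det = (-70)·(-110) − (-40)·0 = 7700.
∂h/∂x = [(+1.0)·(-110) − (+1.7)·0] / 7700 = -0.01429
∂h/∂y = [(-70)·(+1.7) − (-40)·(+1.0)] / 7700 = -0.01026
|∇h| = √(-0.01429² + -0.01026²) = 0.01759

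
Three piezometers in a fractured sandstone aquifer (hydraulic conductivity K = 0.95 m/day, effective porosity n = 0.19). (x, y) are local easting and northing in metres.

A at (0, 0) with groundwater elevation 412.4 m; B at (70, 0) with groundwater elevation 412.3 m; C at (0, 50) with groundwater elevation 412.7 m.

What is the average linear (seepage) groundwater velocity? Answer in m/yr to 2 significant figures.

∂h/∂x = (412.3 − 412.4) / (70 − 0) = -0.001429
∂h/∂y = (412.7 − 412.4) / (50 − 0) = +0.006000
|∇h| = √(-0.001429² + 0.006000²) = 0.006168
Seepage velocity v = K·i/n = 0.95 × 0.006168 / 0.19 = 0.03084 m/day = 11.26 m/yr.

11 m/yr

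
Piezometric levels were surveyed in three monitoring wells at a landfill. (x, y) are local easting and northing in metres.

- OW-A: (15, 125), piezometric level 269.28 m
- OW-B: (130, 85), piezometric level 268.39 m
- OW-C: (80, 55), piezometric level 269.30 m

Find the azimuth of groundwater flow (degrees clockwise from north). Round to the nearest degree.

046°

Taking OW-A as reference: OW-B−OW-A = (115, -40, -0.89); OW-C−OW-A = (65, -70, +0.02).
Determinant of the coordinate differences = 115·(-70) − 65·(-40) = -5450.
∂h/∂x = [(-0.89)·(-70) − (+0.02)·(-40)] / -5450 = -0.01158
∂h/∂y = [115·(+0.02) − 65·(-0.89)] / -5450 = -0.01104
Flow direction (−∇h) has components (+0.01158 E, +0.01104 N).
Azimuth = atan2(E, N) = atan2(+0.01158, +0.01104) = 46.4° ≈ 046°.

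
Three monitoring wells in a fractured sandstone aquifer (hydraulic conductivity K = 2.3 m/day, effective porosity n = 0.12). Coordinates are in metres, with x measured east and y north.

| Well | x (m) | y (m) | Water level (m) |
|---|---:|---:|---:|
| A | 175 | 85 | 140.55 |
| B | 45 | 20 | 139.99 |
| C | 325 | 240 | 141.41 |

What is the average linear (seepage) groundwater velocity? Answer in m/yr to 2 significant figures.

Taking A as reference: B−A = (-130, -65, -0.56); C−A = (150, 155, +0.86).
Determinant of the coordinate differences = (-130)·155 − 150·(-65) = -10400.
∂h/∂x = [(-0.56)·155 − (+0.86)·(-65)] / -10400 = +0.002971
∂h/∂y = [(-130)·(+0.86) − 150·(-0.56)] / -10400 = +0.002673
|∇h| = √(0.002971² + 0.002673²) = 0.003996
Seepage velocity v = K·i/n = 2.3 × 0.003996 / 0.12 = 0.07659 m/day = 27.97 m/yr.

28 m/yr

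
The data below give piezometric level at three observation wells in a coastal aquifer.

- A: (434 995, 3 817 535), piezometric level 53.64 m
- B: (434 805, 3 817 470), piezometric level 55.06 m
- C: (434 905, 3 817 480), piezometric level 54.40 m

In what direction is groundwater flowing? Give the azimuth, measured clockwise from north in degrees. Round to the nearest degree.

060°

Three-point gradient (reference A): Δ to B = (-190, -65, +1.42), Δ to C = (-90, -55, +0.76).
∂h/∂x = -0.006239, ∂h/∂y = -0.003609 (det = 4600).
Flow direction (−∇h) has components (+0.006239 E, +0.003609 N).
Azimuth = atan2(E, N) = atan2(+0.006239, +0.003609) = 60.0° ≈ 060°.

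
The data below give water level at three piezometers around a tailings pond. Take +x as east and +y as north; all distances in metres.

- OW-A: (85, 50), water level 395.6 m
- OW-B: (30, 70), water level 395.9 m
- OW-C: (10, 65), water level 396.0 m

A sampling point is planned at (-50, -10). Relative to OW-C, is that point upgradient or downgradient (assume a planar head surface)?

upgradient

With h = a·x + b·y + c and OW-A as origin, the differences give:
  (-55)·a + 20·b = +0.3
  (-75)·a + 15·b = +0.4
Eliminate b (×15 and ×20, subtract): 675·a = -3.50 → a = ∂h/∂x = -0.005185
Back-substitute: b = ∂h/∂y = +0.0007407.
Head at (-50, -10) = 395.6 + (-0.005185)·(-135) + (+0.0007407)·(-60) = 396.26 m.
That is higher than the 396.0 m at OW-C, so the point is upgradient.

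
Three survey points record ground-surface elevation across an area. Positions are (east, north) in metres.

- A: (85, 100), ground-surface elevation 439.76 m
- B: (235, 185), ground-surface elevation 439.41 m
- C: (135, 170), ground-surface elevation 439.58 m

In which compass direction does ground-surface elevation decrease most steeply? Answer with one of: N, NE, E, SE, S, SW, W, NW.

NE

With z = a·x + b·y + c and A as origin, the differences give:
  150·a + 85·b = -0.35
  50·a + 70·b = -0.18
Eliminate b (×70 and ×85, subtract): 6250·a = -9.200 → a = ∂z/∂x = -0.001472
Back-substitute: b = ∂z/∂y = -0.001520.
Steepest decrease is along −∇f = (+0.001472 E, +0.001520 N) → northeast.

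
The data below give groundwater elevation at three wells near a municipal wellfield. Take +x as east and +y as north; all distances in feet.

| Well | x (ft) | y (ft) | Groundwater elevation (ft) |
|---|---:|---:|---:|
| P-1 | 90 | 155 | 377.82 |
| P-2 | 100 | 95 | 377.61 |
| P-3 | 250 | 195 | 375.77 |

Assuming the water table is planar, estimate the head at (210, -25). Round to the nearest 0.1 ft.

376.0 ft

With h = a·x + b·y + c and P-1 as origin, the differences give:
  10·a + (-60)·b = -0.21
  160·a + 40·b = -2.05
Eliminate b (×40 and ×(-60), subtract): 10000·a = -131.400 → a = ∂h/∂x = -0.01314
Back-substitute: b = ∂h/∂y = +0.001310.
h(210, -25) = 377.82 + (-0.01314)·(120) + (+0.001310)·(-180) = 377.82 -1.577 -0.236 = 376.007 ft.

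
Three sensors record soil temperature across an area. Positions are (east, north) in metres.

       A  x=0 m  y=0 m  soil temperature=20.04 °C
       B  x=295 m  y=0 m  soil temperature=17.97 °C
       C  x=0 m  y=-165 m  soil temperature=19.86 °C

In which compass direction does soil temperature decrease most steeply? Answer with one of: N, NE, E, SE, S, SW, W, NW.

E

∂T/∂x = (17.97 − 20.04) / (295 − 0) = -0.007017
∂T/∂y = (19.86 − 20.04) / (-165 − 0) = +0.001091
Steepest decrease is along −∇f = (+0.007017 E, -0.001091 N) → east.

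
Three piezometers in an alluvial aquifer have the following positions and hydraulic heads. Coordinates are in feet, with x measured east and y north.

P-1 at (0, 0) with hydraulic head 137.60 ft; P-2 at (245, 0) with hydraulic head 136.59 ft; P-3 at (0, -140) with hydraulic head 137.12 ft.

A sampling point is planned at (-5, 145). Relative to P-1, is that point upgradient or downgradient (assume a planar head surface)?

upgradient

∂h/∂x = (136.59 − 137.60) / (245 − 0) = -0.004122
∂h/∂y = (137.12 − 137.60) / (-140 − 0) = +0.003429
Head at (-5, 145) = 137.60 + (-0.004122)·(-5) + (+0.003429)·(145) = 138.12 ft.
That is higher than the 137.60 ft at P-1, so the point is upgradient.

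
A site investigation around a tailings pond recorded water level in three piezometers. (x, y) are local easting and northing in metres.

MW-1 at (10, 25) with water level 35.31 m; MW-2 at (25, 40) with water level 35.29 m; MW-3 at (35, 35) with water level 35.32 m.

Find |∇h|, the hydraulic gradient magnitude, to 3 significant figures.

0.00328

Differences from MW-1: to MW-2 (Δx, Δy, Δh) = (15, 15, -0.02); to MW-3 = (25, 10, +0.01).
Determinant of the coordinate differences = 15·10 − 25·15 = -225.
∂h/∂x = [(-0.02)·10 − (+0.01)·15] / -225 = +0.001556
∂h/∂y = [15·(+0.01) − 25·(-0.02)] / -225 = -0.002889
|∇h| = √(0.001556² + -0.002889²) = 0.003281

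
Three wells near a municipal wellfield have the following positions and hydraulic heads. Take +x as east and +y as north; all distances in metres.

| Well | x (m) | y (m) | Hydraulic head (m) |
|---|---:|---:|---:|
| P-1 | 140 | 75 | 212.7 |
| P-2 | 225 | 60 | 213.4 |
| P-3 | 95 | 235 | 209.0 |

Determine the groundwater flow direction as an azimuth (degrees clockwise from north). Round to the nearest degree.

With h = a·x + b·y + c and P-1 as origin, the differences give:
  85·a + (-15)·b = +0.7
  (-45)·a + 160·b = -3.7
Eliminate b (×160 and ×(-15), subtract): 12925·a = 56.50 → a = ∂h/∂x = +0.004371
Back-substitute: b = ∂h/∂y = -0.02190.
Flow direction (−∇h) has components (-0.004371 E, +0.02190 N).
Azimuth = atan2(E, N) = atan2(-0.004371, +0.02190) = 348.7° ≈ 349°.

349°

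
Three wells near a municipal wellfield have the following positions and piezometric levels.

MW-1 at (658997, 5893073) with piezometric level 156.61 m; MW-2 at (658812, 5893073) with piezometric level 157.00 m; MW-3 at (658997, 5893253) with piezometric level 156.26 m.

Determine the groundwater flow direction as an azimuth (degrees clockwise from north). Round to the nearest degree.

047°

∂h/∂x = (157.00 − 156.61) / (658812 − 658997) = -0.002108
∂h/∂y = (156.26 − 156.61) / (5893253 − 5893073) = -0.001944
Flow direction (−∇h) has components (+0.002108 E, +0.001944 N).
Azimuth = atan2(E, N) = atan2(+0.002108, +0.001944) = 47.3° ≈ 047°.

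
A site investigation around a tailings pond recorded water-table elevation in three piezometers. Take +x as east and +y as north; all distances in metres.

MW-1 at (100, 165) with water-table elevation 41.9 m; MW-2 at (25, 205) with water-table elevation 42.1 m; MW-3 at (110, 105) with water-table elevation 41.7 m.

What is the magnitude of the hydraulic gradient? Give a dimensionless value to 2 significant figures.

0.0033

Differences from MW-1: to MW-2 (Δx, Δy, Δh) = (-75, 40, +0.2); to MW-3 = (10, -60, -0.2).
Solve a·Δx + b·Δy = Δh: det = (-75)·(-60) − 10·40 = 4100.
∂h/∂x = [(+0.2)·(-60) − (-0.2)·40] / 4100 = -0.0009756
∂h/∂y = [(-75)·(-0.2) − 10·(+0.2)] / 4100 = +0.003171
|∇h| = √(-0.0009756² + 0.003171²) = 0.003318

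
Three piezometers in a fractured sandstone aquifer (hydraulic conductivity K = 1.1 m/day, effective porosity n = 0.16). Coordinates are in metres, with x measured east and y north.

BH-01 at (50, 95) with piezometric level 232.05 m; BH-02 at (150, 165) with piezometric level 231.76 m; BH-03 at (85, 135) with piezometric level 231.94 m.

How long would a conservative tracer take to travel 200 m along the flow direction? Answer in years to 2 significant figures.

31 years

Taking BH-01 as reference: BH-02−BH-01 = (100, 70, -0.29); BH-03−BH-01 = (35, 40, -0.11).
Determinant of the coordinate differences = 100·40 − 35·70 = 1550.
∂h/∂x = [(-0.29)·40 − (-0.11)·70] / 1550 = -0.002516
∂h/∂y = [100·(-0.11) − 35·(-0.29)] / 1550 = -0.0005484
|∇h| = √(-0.002516² + -0.0005484²) = 0.002575
Seepage velocity v = K·i/n = 1.1 × 0.002575 / 0.16 = 0.0177 m/day.
t = 200 / 0.0177 = 1.13e+04 days = 30.9 years.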